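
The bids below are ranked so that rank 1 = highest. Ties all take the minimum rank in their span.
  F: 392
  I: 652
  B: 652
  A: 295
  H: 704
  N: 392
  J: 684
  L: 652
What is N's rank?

6

Sorted (descending): 704, 684, 652, 652, 652, 392, 392, 295
The 3 values of 652 occupy positions 3–5 → each gets rank 3.
The 2 values of 392 occupy positions 6–7 → each gets rank 6.
N has value 392 → rank 6.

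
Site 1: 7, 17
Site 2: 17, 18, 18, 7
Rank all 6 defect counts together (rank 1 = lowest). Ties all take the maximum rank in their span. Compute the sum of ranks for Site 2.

Sorted (ascending): 7, 7, 17, 17, 18, 18
The 2 values of 7 occupy positions 1–2 → each gets rank 2.
The 2 values of 17 occupy positions 3–4 → each gets rank 4.
The 2 values of 18 occupy positions 5–6 → each gets rank 6.
Site 2 values → pooled ranks: 17→4, 18→6, 18→6, 7→2
Rank sum = 4 + 6 + 6 + 2 = 18

18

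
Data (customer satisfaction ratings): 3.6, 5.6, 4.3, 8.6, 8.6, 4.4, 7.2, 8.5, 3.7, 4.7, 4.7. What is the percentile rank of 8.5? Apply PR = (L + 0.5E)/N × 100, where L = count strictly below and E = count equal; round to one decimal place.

N = 11.
Strictly below 8.5: 8. Equal to 8.5: 1.
PR = (8 + 0.5·1)/11 × 100 = 77.3

77.3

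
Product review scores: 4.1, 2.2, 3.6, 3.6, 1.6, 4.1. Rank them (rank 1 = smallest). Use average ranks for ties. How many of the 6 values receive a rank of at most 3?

2

Sorted (ascending): 1.6, 2.2, 3.6, 3.6, 4.1, 4.1
The 2 values of 3.6 occupy positions 3–4 → average rank (3+4)/2 = 3.5.
The 2 values of 4.1 occupy positions 5–6 → average rank (5+6)/2 = 5.5.
Ranks ≤ 3: {1, 2} → 2 values.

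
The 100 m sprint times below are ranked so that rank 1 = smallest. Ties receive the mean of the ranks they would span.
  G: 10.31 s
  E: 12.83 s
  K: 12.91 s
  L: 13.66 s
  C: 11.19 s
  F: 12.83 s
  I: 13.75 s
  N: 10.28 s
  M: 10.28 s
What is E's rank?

5.5

Sorted (ascending): 10.28, 10.28, 10.31, 11.19, 12.83, 12.83, 12.91, 13.66, 13.75
The 2 values of 10.28 occupy positions 1–2 → average rank (1+2)/2 = 1.5.
The 2 values of 12.83 occupy positions 5–6 → average rank (5+6)/2 = 5.5.
E has value 12.83 s → rank 5.5.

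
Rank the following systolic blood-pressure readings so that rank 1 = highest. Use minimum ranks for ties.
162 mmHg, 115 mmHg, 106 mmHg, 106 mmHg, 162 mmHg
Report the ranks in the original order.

Sorted (descending): 162, 162, 115, 106, 106
The 2 values of 162 occupy positions 1–2 → each gets rank 1.
The 2 values of 106 occupy positions 4–5 → each gets rank 4.

1, 3, 4, 4, 1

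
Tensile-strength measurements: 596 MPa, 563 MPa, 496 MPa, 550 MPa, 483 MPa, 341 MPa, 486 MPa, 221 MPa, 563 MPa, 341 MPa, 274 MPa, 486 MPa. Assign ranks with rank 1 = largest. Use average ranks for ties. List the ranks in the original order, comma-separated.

1, 2.5, 5, 4, 8, 9.5, 6.5, 12, 2.5, 9.5, 11, 6.5

Sorted (descending): 596, 563, 563, 550, 496, 486, 486, 483, 341, 341, 274, 221
The 2 values of 563 occupy positions 2–3 → average rank (2+3)/2 = 2.5.
The 2 values of 486 occupy positions 6–7 → average rank (6+7)/2 = 6.5.
The 2 values of 341 occupy positions 9–10 → average rank (9+10)/2 = 9.5.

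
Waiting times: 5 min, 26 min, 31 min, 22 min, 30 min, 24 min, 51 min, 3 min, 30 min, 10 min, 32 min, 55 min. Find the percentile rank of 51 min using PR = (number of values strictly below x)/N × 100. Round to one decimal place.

N = 12.
Strictly below 51: 10. Equal to 51: 1.
PR = 10/12 × 100 = 83.3

83.3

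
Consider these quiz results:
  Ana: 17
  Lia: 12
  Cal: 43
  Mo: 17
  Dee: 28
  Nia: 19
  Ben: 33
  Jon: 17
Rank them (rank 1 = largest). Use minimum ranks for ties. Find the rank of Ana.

Sorted (descending): 43, 33, 28, 19, 17, 17, 17, 12
The 3 values of 17 occupy positions 5–7 → each gets rank 5.
Ana has value 17 → rank 5.

5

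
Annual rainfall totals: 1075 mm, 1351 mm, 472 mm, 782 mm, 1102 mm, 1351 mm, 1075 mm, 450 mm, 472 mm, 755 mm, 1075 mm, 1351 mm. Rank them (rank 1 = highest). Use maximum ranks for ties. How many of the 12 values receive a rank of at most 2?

Sorted (descending): 1351, 1351, 1351, 1102, 1075, 1075, 1075, 782, 755, 472, 472, 450
The 3 values of 1351 occupy positions 1–3 → each gets rank 3.
The 3 values of 1075 occupy positions 5–7 → each gets rank 7.
The 2 values of 472 occupy positions 10–11 → each gets rank 11.
Ranks ≤ 2: {} → 0 values.

0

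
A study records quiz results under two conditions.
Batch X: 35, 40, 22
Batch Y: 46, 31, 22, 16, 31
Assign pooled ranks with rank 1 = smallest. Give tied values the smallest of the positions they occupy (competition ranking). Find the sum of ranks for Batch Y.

Sorted (ascending): 16, 22, 22, 31, 31, 35, 40, 46
The 2 values of 22 occupy positions 2–3 → each gets rank 2.
The 2 values of 31 occupy positions 4–5 → each gets rank 4.
Batch Y values → pooled ranks: 46→8, 31→4, 22→2, 16→1, 31→4
Rank sum = 8 + 4 + 2 + 1 + 4 = 19

19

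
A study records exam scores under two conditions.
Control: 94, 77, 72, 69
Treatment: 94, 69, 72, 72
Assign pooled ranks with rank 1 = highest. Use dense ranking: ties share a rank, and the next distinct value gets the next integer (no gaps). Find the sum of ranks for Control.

10

Sorted (descending): 94, 94, 77, 72, 72, 72, 69, 69
The 2 values of 94 share dense rank 1.
The 3 values of 72 share dense rank 3.
The 2 values of 69 share dense rank 4.
Remaining distinct values take the next consecutive integers.
Control values → pooled ranks: 94→1, 77→2, 72→3, 69→4
Rank sum = 1 + 2 + 3 + 4 = 10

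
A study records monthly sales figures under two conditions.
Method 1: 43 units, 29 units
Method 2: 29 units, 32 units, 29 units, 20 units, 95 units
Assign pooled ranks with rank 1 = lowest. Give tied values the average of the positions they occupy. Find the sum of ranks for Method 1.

9

Sorted (ascending): 20, 29, 29, 29, 32, 43, 95
The 3 values of 29 occupy positions 2–4 → average rank 3.
Method 1 values → pooled ranks: 43→6, 29→3
Rank sum = 6 + 3 = 9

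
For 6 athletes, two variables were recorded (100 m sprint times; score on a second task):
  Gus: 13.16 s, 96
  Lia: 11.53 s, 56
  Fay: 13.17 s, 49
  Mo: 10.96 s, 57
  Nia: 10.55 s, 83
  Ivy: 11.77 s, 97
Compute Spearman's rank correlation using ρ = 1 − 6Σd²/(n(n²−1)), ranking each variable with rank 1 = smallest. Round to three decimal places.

Ranks of variable 1: 5, 3, 6, 2, 1, 4
Ranks of variable 2: 5, 2, 1, 3, 4, 6
d = r₁ − r₂: 0, 1, 5, -1, -3, -2
d²: 0, 1, 25, 1, 9, 4; Σd² = 40
ρ = 1 − 6·40/(6·35) = 1 − 240/210 = -0.143

-0.143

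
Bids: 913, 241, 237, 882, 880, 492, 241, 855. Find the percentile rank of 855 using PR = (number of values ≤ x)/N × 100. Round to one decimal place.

62.5

N = 8.
Strictly below 855: 4. Equal to 855: 1.
PR = 5/8 × 100 = 62.5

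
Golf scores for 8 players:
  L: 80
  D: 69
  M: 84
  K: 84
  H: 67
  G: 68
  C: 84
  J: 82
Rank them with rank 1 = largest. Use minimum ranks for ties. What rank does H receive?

Sorted (descending): 84, 84, 84, 82, 80, 69, 68, 67
The 3 values of 84 occupy positions 1–3 → each gets rank 1.
H has value 67 → rank 8.

8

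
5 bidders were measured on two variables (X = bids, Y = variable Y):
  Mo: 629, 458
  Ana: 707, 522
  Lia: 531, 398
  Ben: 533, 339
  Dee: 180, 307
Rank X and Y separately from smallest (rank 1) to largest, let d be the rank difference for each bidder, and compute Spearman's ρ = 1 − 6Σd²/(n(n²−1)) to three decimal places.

Ranks of variable 1: 4, 5, 2, 3, 1
Ranks of variable 2: 4, 5, 3, 2, 1
d = r₁ − r₂: 0, 0, -1, 1, 0
d²: 0, 0, 1, 1, 0; Σd² = 2
ρ = 1 − 6·2/(5·24) = 1 − 12/120 = 0.900

0.900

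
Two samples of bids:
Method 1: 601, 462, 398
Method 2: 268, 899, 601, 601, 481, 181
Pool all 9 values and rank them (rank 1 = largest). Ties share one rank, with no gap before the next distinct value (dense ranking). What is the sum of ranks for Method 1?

11

Sorted (descending): 899, 601, 601, 601, 481, 462, 398, 268, 181
The 3 values of 601 share dense rank 2.
Remaining distinct values take the next consecutive integers.
Method 1 values → pooled ranks: 601→2, 462→4, 398→5
Rank sum = 2 + 4 + 5 = 11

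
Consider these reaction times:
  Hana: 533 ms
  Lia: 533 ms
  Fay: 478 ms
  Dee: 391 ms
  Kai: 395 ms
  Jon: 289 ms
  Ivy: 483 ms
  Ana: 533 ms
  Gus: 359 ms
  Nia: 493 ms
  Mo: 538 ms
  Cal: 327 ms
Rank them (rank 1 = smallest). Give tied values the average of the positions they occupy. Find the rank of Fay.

6

Sorted (ascending): 289, 327, 359, 391, 395, 478, 483, 493, 533, 533, 533, 538
The 3 values of 533 occupy positions 9–11 → average rank 10.
Fay has value 478 ms → rank 6.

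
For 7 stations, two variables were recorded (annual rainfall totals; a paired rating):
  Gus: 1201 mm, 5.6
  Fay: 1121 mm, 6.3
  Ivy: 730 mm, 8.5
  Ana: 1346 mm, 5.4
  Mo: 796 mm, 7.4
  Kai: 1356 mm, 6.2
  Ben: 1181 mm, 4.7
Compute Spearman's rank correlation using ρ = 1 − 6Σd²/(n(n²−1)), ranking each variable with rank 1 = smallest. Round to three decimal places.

Ranks of variable 1: 5, 3, 1, 6, 2, 7, 4
Ranks of variable 2: 3, 5, 7, 2, 6, 4, 1
d = r₁ − r₂: 2, -2, -6, 4, -4, 3, 3
d²: 4, 4, 36, 16, 16, 9, 9; Σd² = 94
ρ = 1 − 6·94/(7·48) = 1 − 564/336 = -0.679

-0.679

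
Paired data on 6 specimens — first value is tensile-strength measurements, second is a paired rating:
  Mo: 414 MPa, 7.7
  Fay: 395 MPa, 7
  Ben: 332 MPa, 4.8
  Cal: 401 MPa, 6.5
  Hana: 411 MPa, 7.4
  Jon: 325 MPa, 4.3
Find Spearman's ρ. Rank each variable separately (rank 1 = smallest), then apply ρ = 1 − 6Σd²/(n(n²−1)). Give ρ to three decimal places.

0.943

Ranks of variable 1: 6, 3, 2, 4, 5, 1
Ranks of variable 2: 6, 4, 2, 3, 5, 1
d = r₁ − r₂: 0, -1, 0, 1, 0, 0
d²: 0, 1, 0, 1, 0, 0; Σd² = 2
ρ = 1 − 6·2/(6·35) = 1 − 12/210 = 0.943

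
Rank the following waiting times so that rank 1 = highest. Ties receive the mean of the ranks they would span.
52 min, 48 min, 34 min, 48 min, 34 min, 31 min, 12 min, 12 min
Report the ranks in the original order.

Sorted (descending): 52, 48, 48, 34, 34, 31, 12, 12
The 2 values of 48 occupy positions 2–3 → average rank (2+3)/2 = 2.5.
The 2 values of 34 occupy positions 4–5 → average rank (4+5)/2 = 4.5.
The 2 values of 12 occupy positions 7–8 → average rank (7+8)/2 = 7.5.

1, 2.5, 4.5, 2.5, 4.5, 6, 7.5, 7.5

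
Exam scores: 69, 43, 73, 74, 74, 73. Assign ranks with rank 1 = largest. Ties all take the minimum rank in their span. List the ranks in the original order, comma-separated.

Sorted (descending): 74, 74, 73, 73, 69, 43
The 2 values of 74 occupy positions 1–2 → each gets rank 1.
The 2 values of 73 occupy positions 3–4 → each gets rank 3.

5, 6, 3, 1, 1, 3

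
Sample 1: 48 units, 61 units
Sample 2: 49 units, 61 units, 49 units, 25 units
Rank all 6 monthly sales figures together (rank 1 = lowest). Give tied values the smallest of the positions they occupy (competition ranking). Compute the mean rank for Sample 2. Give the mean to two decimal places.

3.00

Sorted (ascending): 25, 48, 49, 49, 61, 61
The 2 values of 49 occupy positions 3–4 → each gets rank 3.
The 2 values of 61 occupy positions 5–6 → each gets rank 5.
Sample 2 values → pooled ranks: 49→3, 61→5, 49→3, 25→1
Mean rank = (3 + 5 + 3 + 1) / 4 = 3.00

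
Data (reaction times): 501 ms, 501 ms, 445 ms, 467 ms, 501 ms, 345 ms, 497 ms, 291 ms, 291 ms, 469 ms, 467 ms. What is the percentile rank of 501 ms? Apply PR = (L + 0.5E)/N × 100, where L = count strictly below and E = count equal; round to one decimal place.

N = 11.
Strictly below 501: 8. Equal to 501: 3.
PR = (8 + 0.5·3)/11 × 100 = 86.4

86.4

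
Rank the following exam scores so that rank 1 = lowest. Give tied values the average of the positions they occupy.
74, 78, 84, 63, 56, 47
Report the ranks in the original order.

4, 5, 6, 3, 2, 1

Sorted (ascending): 47, 56, 63, 74, 78, 84
No ties — each value takes its position as its rank.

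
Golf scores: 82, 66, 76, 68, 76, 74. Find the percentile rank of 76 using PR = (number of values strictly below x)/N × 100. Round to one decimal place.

50.0

N = 6.
Strictly below 76: 3. Equal to 76: 2.
PR = 3/6 × 100 = 50.0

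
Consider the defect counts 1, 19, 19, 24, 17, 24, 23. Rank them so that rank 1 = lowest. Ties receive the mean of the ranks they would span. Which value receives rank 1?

1

Sorted (ascending): 1, 17, 19, 19, 23, 24, 24
The 2 values of 19 occupy positions 3–4 → average rank (3+4)/2 = 3.5.
The 2 values of 24 occupy positions 6–7 → average rank (6+7)/2 = 6.5.
Rank 1 → value 1.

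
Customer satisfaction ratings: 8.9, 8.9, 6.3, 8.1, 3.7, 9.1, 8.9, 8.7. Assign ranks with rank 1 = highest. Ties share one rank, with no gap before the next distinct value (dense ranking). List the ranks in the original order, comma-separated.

Sorted (descending): 9.1, 8.9, 8.9, 8.9, 8.7, 8.1, 6.3, 3.7
The 3 values of 8.9 share dense rank 2.
Remaining distinct values take the next consecutive integers.

2, 2, 5, 4, 6, 1, 2, 3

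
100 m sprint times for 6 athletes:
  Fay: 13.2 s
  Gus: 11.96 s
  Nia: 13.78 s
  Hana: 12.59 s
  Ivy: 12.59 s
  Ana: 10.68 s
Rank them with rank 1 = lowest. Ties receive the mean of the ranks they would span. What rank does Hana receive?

3.5

Sorted (ascending): 10.68, 11.96, 12.59, 12.59, 13.2, 13.78
The 2 values of 12.59 occupy positions 3–4 → average rank (3+4)/2 = 3.5.
Hana has value 12.59 s → rank 3.5.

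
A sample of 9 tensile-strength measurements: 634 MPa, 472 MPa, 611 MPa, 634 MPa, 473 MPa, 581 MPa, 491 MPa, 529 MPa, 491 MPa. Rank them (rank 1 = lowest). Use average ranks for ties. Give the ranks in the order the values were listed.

Sorted (ascending): 472, 473, 491, 491, 529, 581, 611, 634, 634
The 2 values of 491 occupy positions 3–4 → average rank (3+4)/2 = 3.5.
The 2 values of 634 occupy positions 8–9 → average rank (8+9)/2 = 8.5.

8.5, 1, 7, 8.5, 2, 6, 3.5, 5, 3.5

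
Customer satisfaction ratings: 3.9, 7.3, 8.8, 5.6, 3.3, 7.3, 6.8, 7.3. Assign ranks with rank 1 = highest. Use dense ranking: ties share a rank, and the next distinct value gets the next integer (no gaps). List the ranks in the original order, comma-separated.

5, 2, 1, 4, 6, 2, 3, 2

Sorted (descending): 8.8, 7.3, 7.3, 7.3, 6.8, 5.6, 3.9, 3.3
The 3 values of 7.3 share dense rank 2.
Remaining distinct values take the next consecutive integers.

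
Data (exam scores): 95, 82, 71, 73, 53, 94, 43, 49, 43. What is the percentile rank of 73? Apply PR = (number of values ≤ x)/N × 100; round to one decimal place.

N = 9.
Strictly below 73: 5. Equal to 73: 1.
PR = 6/9 × 100 = 66.7

66.7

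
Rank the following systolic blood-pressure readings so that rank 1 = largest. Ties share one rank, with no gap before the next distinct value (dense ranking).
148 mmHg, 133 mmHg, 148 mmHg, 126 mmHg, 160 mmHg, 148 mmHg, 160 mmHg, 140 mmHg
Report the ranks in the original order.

2, 4, 2, 5, 1, 2, 1, 3

Sorted (descending): 160, 160, 148, 148, 148, 140, 133, 126
The 2 values of 160 share dense rank 1.
The 3 values of 148 share dense rank 2.
Remaining distinct values take the next consecutive integers.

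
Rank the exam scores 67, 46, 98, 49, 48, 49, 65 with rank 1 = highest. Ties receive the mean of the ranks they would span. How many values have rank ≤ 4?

3

Sorted (descending): 98, 67, 65, 49, 49, 48, 46
The 2 values of 49 occupy positions 4–5 → average rank (4+5)/2 = 4.5.
Ranks ≤ 4: {1, 2, 3} → 3 values.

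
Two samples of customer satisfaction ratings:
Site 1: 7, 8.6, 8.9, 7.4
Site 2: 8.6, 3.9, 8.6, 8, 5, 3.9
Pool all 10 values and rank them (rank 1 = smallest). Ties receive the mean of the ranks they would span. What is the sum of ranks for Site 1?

27

Sorted (ascending): 3.9, 3.9, 5, 7, 7.4, 8, 8.6, 8.6, 8.6, 8.9
The 2 values of 3.9 occupy positions 1–2 → average rank (1+2)/2 = 1.5.
The 3 values of 8.6 occupy positions 7–9 → average rank 8.
Site 1 values → pooled ranks: 7→4, 8.6→8, 8.9→10, 7.4→5
Rank sum = 4 + 8 + 10 + 5 = 27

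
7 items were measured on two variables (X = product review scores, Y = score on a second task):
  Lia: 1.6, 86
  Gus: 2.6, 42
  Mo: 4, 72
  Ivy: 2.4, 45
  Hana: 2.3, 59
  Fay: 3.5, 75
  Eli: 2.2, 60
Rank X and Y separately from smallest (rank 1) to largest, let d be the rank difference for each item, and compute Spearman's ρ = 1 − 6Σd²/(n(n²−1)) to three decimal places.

-0.143

Ranks of variable 1: 1, 5, 7, 4, 3, 6, 2
Ranks of variable 2: 7, 1, 5, 2, 3, 6, 4
d = r₁ − r₂: -6, 4, 2, 2, 0, 0, -2
d²: 36, 16, 4, 4, 0, 0, 4; Σd² = 64
ρ = 1 − 6·64/(7·48) = 1 − 384/336 = -0.143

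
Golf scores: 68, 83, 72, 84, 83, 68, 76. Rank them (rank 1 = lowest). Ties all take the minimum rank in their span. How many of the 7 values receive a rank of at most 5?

Sorted (ascending): 68, 68, 72, 76, 83, 83, 84
The 2 values of 68 occupy positions 1–2 → each gets rank 1.
The 2 values of 83 occupy positions 5–6 → each gets rank 5.
Ranks ≤ 5: {1, 1, 3, 4, 5, 5} → 6 values.

6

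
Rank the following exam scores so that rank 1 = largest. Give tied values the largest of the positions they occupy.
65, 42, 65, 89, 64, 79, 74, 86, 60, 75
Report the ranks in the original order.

Sorted (descending): 89, 86, 79, 75, 74, 65, 65, 64, 60, 42
The 2 values of 65 occupy positions 6–7 → each gets rank 7.

7, 10, 7, 1, 8, 3, 5, 2, 9, 4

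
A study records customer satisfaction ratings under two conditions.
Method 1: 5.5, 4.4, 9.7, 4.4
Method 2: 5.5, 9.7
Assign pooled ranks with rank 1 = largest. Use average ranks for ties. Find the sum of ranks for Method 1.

16

Sorted (descending): 9.7, 9.7, 5.5, 5.5, 4.4, 4.4
The 2 values of 9.7 occupy positions 1–2 → average rank (1+2)/2 = 1.5.
The 2 values of 5.5 occupy positions 3–4 → average rank (3+4)/2 = 3.5.
The 2 values of 4.4 occupy positions 5–6 → average rank (5+6)/2 = 5.5.
Method 1 values → pooled ranks: 5.5→3.5, 4.4→5.5, 9.7→1.5, 4.4→5.5
Rank sum = 3.5 + 5.5 + 1.5 + 5.5 = 16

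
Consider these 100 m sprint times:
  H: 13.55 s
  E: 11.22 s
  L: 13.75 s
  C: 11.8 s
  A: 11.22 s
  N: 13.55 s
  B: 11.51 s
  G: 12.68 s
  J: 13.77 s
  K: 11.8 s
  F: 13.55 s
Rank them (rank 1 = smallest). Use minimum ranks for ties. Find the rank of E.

1

Sorted (ascending): 11.22, 11.22, 11.51, 11.8, 11.8, 12.68, 13.55, 13.55, 13.55, 13.75, 13.77
The 2 values of 11.22 occupy positions 1–2 → each gets rank 1.
The 2 values of 11.8 occupy positions 4–5 → each gets rank 4.
The 3 values of 13.55 occupy positions 7–9 → each gets rank 7.
E has value 11.22 s → rank 1.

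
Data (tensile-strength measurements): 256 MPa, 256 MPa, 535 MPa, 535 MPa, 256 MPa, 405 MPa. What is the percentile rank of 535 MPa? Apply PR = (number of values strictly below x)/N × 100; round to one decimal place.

N = 6.
Strictly below 535: 4. Equal to 535: 2.
PR = 4/6 × 100 = 66.7

66.7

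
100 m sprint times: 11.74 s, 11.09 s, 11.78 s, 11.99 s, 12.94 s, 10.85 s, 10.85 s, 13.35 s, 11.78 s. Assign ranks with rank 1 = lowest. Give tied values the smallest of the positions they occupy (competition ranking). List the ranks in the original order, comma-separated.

Sorted (ascending): 10.85, 10.85, 11.09, 11.74, 11.78, 11.78, 11.99, 12.94, 13.35
The 2 values of 10.85 occupy positions 1–2 → each gets rank 1.
The 2 values of 11.78 occupy positions 5–6 → each gets rank 5.

4, 3, 5, 7, 8, 1, 1, 9, 5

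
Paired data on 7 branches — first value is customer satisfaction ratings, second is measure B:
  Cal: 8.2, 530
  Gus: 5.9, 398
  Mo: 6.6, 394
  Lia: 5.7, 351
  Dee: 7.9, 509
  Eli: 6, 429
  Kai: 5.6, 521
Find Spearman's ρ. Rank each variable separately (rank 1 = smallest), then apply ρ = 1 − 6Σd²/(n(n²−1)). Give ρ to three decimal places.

Ranks of variable 1: 7, 3, 5, 2, 6, 4, 1
Ranks of variable 2: 7, 3, 2, 1, 5, 4, 6
d = r₁ − r₂: 0, 0, 3, 1, 1, 0, -5
d²: 0, 0, 9, 1, 1, 0, 25; Σd² = 36
ρ = 1 − 6·36/(7·48) = 1 − 216/336 = 0.357

0.357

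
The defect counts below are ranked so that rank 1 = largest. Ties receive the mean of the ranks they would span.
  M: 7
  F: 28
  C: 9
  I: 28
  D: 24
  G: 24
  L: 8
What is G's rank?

3.5

Sorted (descending): 28, 28, 24, 24, 9, 8, 7
The 2 values of 28 occupy positions 1–2 → average rank (1+2)/2 = 1.5.
The 2 values of 24 occupy positions 3–4 → average rank (3+4)/2 = 3.5.
G has value 24 → rank 3.5.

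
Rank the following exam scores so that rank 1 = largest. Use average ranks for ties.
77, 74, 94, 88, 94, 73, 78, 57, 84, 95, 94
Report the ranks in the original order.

8, 9, 3, 5, 3, 10, 7, 11, 6, 1, 3

Sorted (descending): 95, 94, 94, 94, 88, 84, 78, 77, 74, 73, 57
The 3 values of 94 occupy positions 2–4 → average rank 3.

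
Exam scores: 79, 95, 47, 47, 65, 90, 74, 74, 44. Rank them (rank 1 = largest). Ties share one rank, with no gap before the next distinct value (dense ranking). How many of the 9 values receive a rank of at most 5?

Sorted (descending): 95, 90, 79, 74, 74, 65, 47, 47, 44
The 2 values of 74 share dense rank 4.
The 2 values of 47 share dense rank 6.
Remaining distinct values take the next consecutive integers.
Ranks ≤ 5: {1, 2, 3, 4, 4, 5} → 6 values.

6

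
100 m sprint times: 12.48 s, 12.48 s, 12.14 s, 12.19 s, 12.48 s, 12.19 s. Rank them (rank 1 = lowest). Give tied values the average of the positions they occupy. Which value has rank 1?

Sorted (ascending): 12.14, 12.19, 12.19, 12.48, 12.48, 12.48
The 2 values of 12.19 occupy positions 2–3 → average rank (2+3)/2 = 2.5.
The 3 values of 12.48 occupy positions 4–6 → average rank 5.
Rank 1 → value 12.14.

12.14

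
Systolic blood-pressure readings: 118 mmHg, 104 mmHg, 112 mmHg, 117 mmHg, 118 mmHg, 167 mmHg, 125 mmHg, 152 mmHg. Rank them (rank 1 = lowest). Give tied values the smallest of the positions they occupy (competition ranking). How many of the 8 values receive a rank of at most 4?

5

Sorted (ascending): 104, 112, 117, 118, 118, 125, 152, 167
The 2 values of 118 occupy positions 4–5 → each gets rank 4.
Ranks ≤ 4: {1, 2, 3, 4, 4} → 5 values.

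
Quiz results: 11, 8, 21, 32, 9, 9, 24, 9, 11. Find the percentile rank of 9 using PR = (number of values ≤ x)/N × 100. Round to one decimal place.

N = 9.
Strictly below 9: 1. Equal to 9: 3.
PR = 4/9 × 100 = 44.4

44.4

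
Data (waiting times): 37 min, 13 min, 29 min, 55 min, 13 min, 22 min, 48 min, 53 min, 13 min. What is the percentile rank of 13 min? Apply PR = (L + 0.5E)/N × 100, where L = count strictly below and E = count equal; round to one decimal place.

16.7

N = 9.
Strictly below 13: 0. Equal to 13: 3.
PR = (0 + 0.5·3)/9 × 100 = 16.7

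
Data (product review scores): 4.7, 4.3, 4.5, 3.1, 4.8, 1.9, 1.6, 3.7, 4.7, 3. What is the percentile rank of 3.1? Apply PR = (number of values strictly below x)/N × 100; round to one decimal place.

30.0

N = 10.
Strictly below 3.1: 3. Equal to 3.1: 1.
PR = 3/10 × 100 = 30.0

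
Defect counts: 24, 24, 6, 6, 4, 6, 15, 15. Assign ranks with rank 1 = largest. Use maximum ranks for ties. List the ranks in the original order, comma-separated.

Sorted (descending): 24, 24, 15, 15, 6, 6, 6, 4
The 2 values of 24 occupy positions 1–2 → each gets rank 2.
The 2 values of 15 occupy positions 3–4 → each gets rank 4.
The 3 values of 6 occupy positions 5–7 → each gets rank 7.

2, 2, 7, 7, 8, 7, 4, 4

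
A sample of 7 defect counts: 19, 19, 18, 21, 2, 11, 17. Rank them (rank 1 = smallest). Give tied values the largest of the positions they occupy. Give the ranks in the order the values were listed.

6, 6, 4, 7, 1, 2, 3

Sorted (ascending): 2, 11, 17, 18, 19, 19, 21
The 2 values of 19 occupy positions 5–6 → each gets rank 6.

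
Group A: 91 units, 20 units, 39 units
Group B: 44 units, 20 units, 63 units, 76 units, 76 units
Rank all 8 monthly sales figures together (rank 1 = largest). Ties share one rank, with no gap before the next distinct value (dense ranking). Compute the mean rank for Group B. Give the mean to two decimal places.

3.40

Sorted (descending): 91, 76, 76, 63, 44, 39, 20, 20
The 2 values of 76 share dense rank 2.
The 2 values of 20 share dense rank 6.
Remaining distinct values take the next consecutive integers.
Group B values → pooled ranks: 44→4, 20→6, 63→3, 76→2, 76→2
Mean rank = (4 + 6 + 3 + 2 + 2) / 5 = 3.40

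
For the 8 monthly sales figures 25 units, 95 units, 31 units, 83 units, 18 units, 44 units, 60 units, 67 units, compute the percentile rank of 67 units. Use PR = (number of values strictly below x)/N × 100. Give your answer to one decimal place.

N = 8.
Strictly below 67: 5. Equal to 67: 1.
PR = 5/8 × 100 = 62.5

62.5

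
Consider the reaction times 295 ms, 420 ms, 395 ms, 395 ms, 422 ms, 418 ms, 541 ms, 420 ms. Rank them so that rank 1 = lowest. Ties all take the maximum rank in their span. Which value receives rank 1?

295

Sorted (ascending): 295, 395, 395, 418, 420, 420, 422, 541
The 2 values of 395 occupy positions 2–3 → each gets rank 3.
The 2 values of 420 occupy positions 5–6 → each gets rank 6.
Rank 1 → value 295.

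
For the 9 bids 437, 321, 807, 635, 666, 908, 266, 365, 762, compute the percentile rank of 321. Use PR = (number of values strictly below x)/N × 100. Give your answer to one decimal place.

N = 9.
Strictly below 321: 1. Equal to 321: 1.
PR = 1/9 × 100 = 11.1

11.1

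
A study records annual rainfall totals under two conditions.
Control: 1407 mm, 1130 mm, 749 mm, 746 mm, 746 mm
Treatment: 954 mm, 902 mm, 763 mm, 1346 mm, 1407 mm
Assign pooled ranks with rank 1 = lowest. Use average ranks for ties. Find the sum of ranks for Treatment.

Sorted (ascending): 746, 746, 749, 763, 902, 954, 1130, 1346, 1407, 1407
The 2 values of 746 occupy positions 1–2 → average rank (1+2)/2 = 1.5.
The 2 values of 1407 occupy positions 9–10 → average rank (9+10)/2 = 9.5.
Treatment values → pooled ranks: 954→6, 902→5, 763→4, 1346→8, 1407→9.5
Rank sum = 6 + 5 + 4 + 8 + 9.5 = 32.5

32.5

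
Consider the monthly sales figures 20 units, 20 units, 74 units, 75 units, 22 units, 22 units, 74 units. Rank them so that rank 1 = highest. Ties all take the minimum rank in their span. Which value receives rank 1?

75

Sorted (descending): 75, 74, 74, 22, 22, 20, 20
The 2 values of 74 occupy positions 2–3 → each gets rank 2.
The 2 values of 22 occupy positions 4–5 → each gets rank 4.
The 2 values of 20 occupy positions 6–7 → each gets rank 6.
Rank 1 → value 75.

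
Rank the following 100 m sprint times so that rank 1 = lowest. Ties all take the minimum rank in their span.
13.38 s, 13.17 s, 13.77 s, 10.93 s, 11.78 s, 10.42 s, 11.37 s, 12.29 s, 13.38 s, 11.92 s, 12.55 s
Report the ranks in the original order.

Sorted (ascending): 10.42, 10.93, 11.37, 11.78, 11.92, 12.29, 12.55, 13.17, 13.38, 13.38, 13.77
The 2 values of 13.38 occupy positions 9–10 → each gets rank 9.

9, 8, 11, 2, 4, 1, 3, 6, 9, 5, 7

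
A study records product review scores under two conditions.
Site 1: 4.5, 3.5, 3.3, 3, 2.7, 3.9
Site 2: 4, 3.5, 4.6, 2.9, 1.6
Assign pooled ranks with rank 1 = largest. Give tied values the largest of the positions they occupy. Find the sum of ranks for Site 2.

Sorted (descending): 4.6, 4.5, 4, 3.9, 3.5, 3.5, 3.3, 3, 2.9, 2.7, 1.6
The 2 values of 3.5 occupy positions 5–6 → each gets rank 6.
Site 2 values → pooled ranks: 4→3, 3.5→6, 4.6→1, 2.9→9, 1.6→11
Rank sum = 3 + 6 + 1 + 9 + 11 = 30

30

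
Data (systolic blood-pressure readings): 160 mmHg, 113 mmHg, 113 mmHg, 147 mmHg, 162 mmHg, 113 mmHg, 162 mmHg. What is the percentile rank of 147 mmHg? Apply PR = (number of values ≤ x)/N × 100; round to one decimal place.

N = 7.
Strictly below 147: 3. Equal to 147: 1.
PR = 4/7 × 100 = 57.1

57.1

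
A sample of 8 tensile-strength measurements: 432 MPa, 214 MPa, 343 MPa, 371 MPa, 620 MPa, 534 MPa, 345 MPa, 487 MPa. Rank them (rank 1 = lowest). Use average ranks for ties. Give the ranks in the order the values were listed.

5, 1, 2, 4, 8, 7, 3, 6

Sorted (ascending): 214, 343, 345, 371, 432, 487, 534, 620
No ties — each value takes its position as its rank.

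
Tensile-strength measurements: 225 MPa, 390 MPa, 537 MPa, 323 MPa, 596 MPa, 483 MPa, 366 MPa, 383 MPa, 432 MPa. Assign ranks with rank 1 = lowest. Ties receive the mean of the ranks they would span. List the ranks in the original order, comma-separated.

Sorted (ascending): 225, 323, 366, 383, 390, 432, 483, 537, 596
No ties — each value takes its position as its rank.

1, 5, 8, 2, 9, 7, 3, 4, 6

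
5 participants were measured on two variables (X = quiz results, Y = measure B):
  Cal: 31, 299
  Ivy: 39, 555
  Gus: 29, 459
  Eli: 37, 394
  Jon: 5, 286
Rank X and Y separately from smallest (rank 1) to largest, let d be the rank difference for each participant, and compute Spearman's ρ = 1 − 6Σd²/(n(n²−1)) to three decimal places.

0.700

Ranks of variable 1: 3, 5, 2, 4, 1
Ranks of variable 2: 2, 5, 4, 3, 1
d = r₁ − r₂: 1, 0, -2, 1, 0
d²: 1, 0, 4, 1, 0; Σd² = 6
ρ = 1 − 6·6/(5·24) = 1 − 36/120 = 0.700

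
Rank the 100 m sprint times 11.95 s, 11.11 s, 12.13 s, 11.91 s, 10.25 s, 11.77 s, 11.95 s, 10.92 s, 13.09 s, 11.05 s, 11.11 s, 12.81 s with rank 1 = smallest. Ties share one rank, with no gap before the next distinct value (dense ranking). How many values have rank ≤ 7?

Sorted (ascending): 10.25, 10.92, 11.05, 11.11, 11.11, 11.77, 11.91, 11.95, 11.95, 12.13, 12.81, 13.09
The 2 values of 11.11 share dense rank 4.
The 2 values of 11.95 share dense rank 7.
Remaining distinct values take the next consecutive integers.
Ranks ≤ 7: {1, 2, 3, 4, 4, 5, 6, 7, 7} → 9 values.

9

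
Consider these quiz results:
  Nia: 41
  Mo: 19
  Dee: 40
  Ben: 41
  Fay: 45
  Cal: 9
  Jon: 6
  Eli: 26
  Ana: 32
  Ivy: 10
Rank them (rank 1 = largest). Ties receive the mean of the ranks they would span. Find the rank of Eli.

6

Sorted (descending): 45, 41, 41, 40, 32, 26, 19, 10, 9, 6
The 2 values of 41 occupy positions 2–3 → average rank (2+3)/2 = 2.5.
Eli has value 26 → rank 6.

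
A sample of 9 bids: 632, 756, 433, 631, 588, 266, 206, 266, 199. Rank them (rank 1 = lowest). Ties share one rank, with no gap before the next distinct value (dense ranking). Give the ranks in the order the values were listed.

7, 8, 4, 6, 5, 3, 2, 3, 1

Sorted (ascending): 199, 206, 266, 266, 433, 588, 631, 632, 756
The 2 values of 266 share dense rank 3.
Remaining distinct values take the next consecutive integers.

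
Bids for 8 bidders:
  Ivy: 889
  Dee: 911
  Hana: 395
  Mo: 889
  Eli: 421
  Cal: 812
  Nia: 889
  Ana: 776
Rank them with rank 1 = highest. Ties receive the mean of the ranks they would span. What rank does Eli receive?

Sorted (descending): 911, 889, 889, 889, 812, 776, 421, 395
The 3 values of 889 occupy positions 2–4 → average rank 3.
Eli has value 421 → rank 7.

7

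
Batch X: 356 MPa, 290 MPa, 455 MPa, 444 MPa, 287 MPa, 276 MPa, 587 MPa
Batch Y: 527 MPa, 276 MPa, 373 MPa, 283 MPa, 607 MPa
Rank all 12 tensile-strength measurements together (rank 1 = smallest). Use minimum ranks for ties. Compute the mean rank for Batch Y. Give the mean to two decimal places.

Sorted (ascending): 276, 276, 283, 287, 290, 356, 373, 444, 455, 527, 587, 607
The 2 values of 276 occupy positions 1–2 → each gets rank 1.
Batch Y values → pooled ranks: 527→10, 276→1, 373→7, 283→3, 607→12
Mean rank = (10 + 1 + 7 + 3 + 12) / 5 = 6.60

6.60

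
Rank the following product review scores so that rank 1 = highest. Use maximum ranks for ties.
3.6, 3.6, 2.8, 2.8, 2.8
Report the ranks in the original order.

Sorted (descending): 3.6, 3.6, 2.8, 2.8, 2.8
The 2 values of 3.6 occupy positions 1–2 → each gets rank 2.
The 3 values of 2.8 occupy positions 3–5 → each gets rank 5.

2, 2, 5, 5, 5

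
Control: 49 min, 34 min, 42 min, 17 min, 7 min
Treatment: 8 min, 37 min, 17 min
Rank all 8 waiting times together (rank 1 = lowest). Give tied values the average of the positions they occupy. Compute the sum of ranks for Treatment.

Sorted (ascending): 7, 8, 17, 17, 34, 37, 42, 49
The 2 values of 17 occupy positions 3–4 → average rank (3+4)/2 = 3.5.
Treatment values → pooled ranks: 8→2, 37→6, 17→3.5
Rank sum = 2 + 6 + 3.5 = 11.5

11.5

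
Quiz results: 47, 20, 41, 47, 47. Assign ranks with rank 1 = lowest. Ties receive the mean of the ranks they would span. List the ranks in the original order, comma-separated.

4, 1, 2, 4, 4

Sorted (ascending): 20, 41, 47, 47, 47
The 3 values of 47 occupy positions 3–5 → average rank 4.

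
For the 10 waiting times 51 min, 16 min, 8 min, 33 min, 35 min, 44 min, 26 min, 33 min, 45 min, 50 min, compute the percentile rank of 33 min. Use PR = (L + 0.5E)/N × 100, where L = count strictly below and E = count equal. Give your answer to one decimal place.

N = 10.
Strictly below 33: 3. Equal to 33: 2.
PR = (3 + 0.5·2)/10 × 100 = 40.0

40.0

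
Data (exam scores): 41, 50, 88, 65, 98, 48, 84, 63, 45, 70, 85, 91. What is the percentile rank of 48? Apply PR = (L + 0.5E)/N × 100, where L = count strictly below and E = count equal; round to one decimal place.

N = 12.
Strictly below 48: 2. Equal to 48: 1.
PR = (2 + 0.5·1)/12 × 100 = 20.8

20.8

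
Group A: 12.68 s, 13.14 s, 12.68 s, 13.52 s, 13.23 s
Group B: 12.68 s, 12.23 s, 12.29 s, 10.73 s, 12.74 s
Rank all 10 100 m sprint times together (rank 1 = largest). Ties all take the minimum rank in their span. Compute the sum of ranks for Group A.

16

Sorted (descending): 13.52, 13.23, 13.14, 12.74, 12.68, 12.68, 12.68, 12.29, 12.23, 10.73
The 3 values of 12.68 occupy positions 5–7 → each gets rank 5.
Group A values → pooled ranks: 12.68→5, 13.14→3, 12.68→5, 13.52→1, 13.23→2
Rank sum = 5 + 3 + 5 + 1 + 2 = 16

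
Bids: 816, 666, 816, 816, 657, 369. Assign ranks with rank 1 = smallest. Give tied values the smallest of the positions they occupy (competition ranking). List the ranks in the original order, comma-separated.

Sorted (ascending): 369, 657, 666, 816, 816, 816
The 3 values of 816 occupy positions 4–6 → each gets rank 4.

4, 3, 4, 4, 2, 1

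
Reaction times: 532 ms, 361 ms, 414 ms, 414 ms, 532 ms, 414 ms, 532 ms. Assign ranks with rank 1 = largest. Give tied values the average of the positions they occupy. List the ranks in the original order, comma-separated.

2, 7, 5, 5, 2, 5, 2

Sorted (descending): 532, 532, 532, 414, 414, 414, 361
The 3 values of 532 occupy positions 1–3 → average rank 2.
The 3 values of 414 occupy positions 4–6 → average rank 5.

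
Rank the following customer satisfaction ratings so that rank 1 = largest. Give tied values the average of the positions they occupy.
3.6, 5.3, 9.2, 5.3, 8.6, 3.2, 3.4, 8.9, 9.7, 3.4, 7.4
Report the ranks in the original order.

8, 6.5, 2, 6.5, 4, 11, 9.5, 3, 1, 9.5, 5

Sorted (descending): 9.7, 9.2, 8.9, 8.6, 7.4, 5.3, 5.3, 3.6, 3.4, 3.4, 3.2
The 2 values of 5.3 occupy positions 6–7 → average rank (6+7)/2 = 6.5.
The 2 values of 3.4 occupy positions 9–10 → average rank (9+10)/2 = 9.5.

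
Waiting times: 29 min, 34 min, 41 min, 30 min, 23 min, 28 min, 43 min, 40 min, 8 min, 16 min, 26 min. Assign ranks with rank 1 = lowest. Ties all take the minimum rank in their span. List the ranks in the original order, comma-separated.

6, 8, 10, 7, 3, 5, 11, 9, 1, 2, 4

Sorted (ascending): 8, 16, 23, 26, 28, 29, 30, 34, 40, 41, 43
No ties — each value takes its position as its rank.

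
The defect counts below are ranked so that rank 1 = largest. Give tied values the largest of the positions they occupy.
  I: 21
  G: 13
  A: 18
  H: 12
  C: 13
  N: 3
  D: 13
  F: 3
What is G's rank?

5

Sorted (descending): 21, 18, 13, 13, 13, 12, 3, 3
The 3 values of 13 occupy positions 3–5 → each gets rank 5.
The 2 values of 3 occupy positions 7–8 → each gets rank 8.
G has value 13 → rank 5.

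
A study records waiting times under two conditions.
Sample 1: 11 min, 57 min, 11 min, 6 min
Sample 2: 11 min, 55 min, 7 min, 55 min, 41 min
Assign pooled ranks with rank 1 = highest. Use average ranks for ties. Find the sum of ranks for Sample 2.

Sorted (descending): 57, 55, 55, 41, 11, 11, 11, 7, 6
The 2 values of 55 occupy positions 2–3 → average rank (2+3)/2 = 2.5.
The 3 values of 11 occupy positions 5–7 → average rank 6.
Sample 2 values → pooled ranks: 11→6, 55→2.5, 7→8, 55→2.5, 41→4
Rank sum = 6 + 2.5 + 8 + 2.5 + 4 = 23

23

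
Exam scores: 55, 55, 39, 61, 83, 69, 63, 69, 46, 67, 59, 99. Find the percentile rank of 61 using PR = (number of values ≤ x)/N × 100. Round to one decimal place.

50.0

N = 12.
Strictly below 61: 5. Equal to 61: 1.
PR = 6/12 × 100 = 50.0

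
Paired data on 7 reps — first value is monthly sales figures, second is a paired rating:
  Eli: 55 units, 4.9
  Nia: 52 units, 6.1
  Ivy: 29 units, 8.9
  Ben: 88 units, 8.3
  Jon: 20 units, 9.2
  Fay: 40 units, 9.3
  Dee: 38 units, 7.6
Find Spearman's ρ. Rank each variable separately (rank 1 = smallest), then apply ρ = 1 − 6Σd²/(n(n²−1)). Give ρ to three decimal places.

Ranks of variable 1: 6, 5, 2, 7, 1, 4, 3
Ranks of variable 2: 1, 2, 5, 4, 6, 7, 3
d = r₁ − r₂: 5, 3, -3, 3, -5, -3, 0
d²: 25, 9, 9, 9, 25, 9, 0; Σd² = 86
ρ = 1 − 6·86/(7·48) = 1 − 516/336 = -0.536

-0.536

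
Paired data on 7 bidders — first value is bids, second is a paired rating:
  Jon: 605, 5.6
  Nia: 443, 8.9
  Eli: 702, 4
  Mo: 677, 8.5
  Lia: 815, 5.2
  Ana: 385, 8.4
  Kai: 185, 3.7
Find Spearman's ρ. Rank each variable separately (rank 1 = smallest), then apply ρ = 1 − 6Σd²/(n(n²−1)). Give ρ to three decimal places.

-0.036

Ranks of variable 1: 4, 3, 6, 5, 7, 2, 1
Ranks of variable 2: 4, 7, 2, 6, 3, 5, 1
d = r₁ − r₂: 0, -4, 4, -1, 4, -3, 0
d²: 0, 16, 16, 1, 16, 9, 0; Σd² = 58
ρ = 1 − 6·58/(7·48) = 1 − 348/336 = -0.036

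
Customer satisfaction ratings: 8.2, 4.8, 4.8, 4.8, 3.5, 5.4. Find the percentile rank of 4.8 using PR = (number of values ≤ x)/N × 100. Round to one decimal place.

N = 6.
Strictly below 4.8: 1. Equal to 4.8: 3.
PR = 4/6 × 100 = 66.7

66.7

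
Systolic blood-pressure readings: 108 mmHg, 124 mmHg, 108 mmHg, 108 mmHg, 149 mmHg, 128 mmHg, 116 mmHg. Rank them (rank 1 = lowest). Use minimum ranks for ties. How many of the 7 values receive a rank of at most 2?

3

Sorted (ascending): 108, 108, 108, 116, 124, 128, 149
The 3 values of 108 occupy positions 1–3 → each gets rank 1.
Ranks ≤ 2: {1, 1, 1} → 3 values.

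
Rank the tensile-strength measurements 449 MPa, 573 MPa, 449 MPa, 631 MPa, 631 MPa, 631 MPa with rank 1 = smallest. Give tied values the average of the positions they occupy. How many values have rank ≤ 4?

Sorted (ascending): 449, 449, 573, 631, 631, 631
The 2 values of 449 occupy positions 1–2 → average rank (1+2)/2 = 1.5.
The 3 values of 631 occupy positions 4–6 → average rank 5.
Ranks ≤ 4: {1.5, 1.5, 3} → 3 values.

3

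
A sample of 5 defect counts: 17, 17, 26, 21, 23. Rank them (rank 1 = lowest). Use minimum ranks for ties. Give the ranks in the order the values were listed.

1, 1, 5, 3, 4

Sorted (ascending): 17, 17, 21, 23, 26
The 2 values of 17 occupy positions 1–2 → each gets rank 1.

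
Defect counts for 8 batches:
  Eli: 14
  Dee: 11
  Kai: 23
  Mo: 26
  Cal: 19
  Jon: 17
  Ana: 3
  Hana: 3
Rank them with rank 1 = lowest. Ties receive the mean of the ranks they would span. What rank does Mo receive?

8

Sorted (ascending): 3, 3, 11, 14, 17, 19, 23, 26
The 2 values of 3 occupy positions 1–2 → average rank (1+2)/2 = 1.5.
Mo has value 26 → rank 8.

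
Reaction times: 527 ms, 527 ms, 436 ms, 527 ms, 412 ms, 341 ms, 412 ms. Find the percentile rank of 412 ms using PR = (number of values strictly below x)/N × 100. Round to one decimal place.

N = 7.
Strictly below 412: 1. Equal to 412: 2.
PR = 1/7 × 100 = 14.3

14.3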